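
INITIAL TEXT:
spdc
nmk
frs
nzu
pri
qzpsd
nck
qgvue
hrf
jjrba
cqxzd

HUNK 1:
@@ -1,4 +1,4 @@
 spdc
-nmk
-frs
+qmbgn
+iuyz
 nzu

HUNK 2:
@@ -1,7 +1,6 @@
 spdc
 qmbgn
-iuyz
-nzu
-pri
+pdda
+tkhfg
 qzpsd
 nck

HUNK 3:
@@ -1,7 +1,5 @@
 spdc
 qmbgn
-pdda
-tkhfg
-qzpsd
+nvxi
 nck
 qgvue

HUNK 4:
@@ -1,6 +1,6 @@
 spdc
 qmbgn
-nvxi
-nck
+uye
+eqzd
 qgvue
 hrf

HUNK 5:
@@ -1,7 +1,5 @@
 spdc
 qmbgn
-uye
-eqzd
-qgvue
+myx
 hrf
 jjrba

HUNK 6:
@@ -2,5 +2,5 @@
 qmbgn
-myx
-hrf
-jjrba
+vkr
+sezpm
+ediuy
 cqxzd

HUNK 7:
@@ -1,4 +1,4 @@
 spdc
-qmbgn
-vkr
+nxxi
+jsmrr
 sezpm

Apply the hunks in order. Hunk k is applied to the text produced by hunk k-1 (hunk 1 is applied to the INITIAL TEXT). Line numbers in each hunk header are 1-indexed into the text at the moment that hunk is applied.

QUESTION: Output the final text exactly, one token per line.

Hunk 1: at line 1 remove [nmk,frs] add [qmbgn,iuyz] -> 11 lines: spdc qmbgn iuyz nzu pri qzpsd nck qgvue hrf jjrba cqxzd
Hunk 2: at line 1 remove [iuyz,nzu,pri] add [pdda,tkhfg] -> 10 lines: spdc qmbgn pdda tkhfg qzpsd nck qgvue hrf jjrba cqxzd
Hunk 3: at line 1 remove [pdda,tkhfg,qzpsd] add [nvxi] -> 8 lines: spdc qmbgn nvxi nck qgvue hrf jjrba cqxzd
Hunk 4: at line 1 remove [nvxi,nck] add [uye,eqzd] -> 8 lines: spdc qmbgn uye eqzd qgvue hrf jjrba cqxzd
Hunk 5: at line 1 remove [uye,eqzd,qgvue] add [myx] -> 6 lines: spdc qmbgn myx hrf jjrba cqxzd
Hunk 6: at line 2 remove [myx,hrf,jjrba] add [vkr,sezpm,ediuy] -> 6 lines: spdc qmbgn vkr sezpm ediuy cqxzd
Hunk 7: at line 1 remove [qmbgn,vkr] add [nxxi,jsmrr] -> 6 lines: spdc nxxi jsmrr sezpm ediuy cqxzd

Answer: spdc
nxxi
jsmrr
sezpm
ediuy
cqxzd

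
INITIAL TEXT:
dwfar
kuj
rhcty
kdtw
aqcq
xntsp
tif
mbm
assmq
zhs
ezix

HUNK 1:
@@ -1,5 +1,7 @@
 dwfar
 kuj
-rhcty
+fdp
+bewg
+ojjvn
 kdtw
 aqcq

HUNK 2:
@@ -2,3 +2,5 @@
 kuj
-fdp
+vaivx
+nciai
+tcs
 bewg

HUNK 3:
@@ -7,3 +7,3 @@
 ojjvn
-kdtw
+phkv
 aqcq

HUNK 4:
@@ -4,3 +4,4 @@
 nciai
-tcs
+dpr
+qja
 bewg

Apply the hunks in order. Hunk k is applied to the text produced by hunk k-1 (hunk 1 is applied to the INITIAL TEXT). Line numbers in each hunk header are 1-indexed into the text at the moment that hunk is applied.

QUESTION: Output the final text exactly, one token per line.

Answer: dwfar
kuj
vaivx
nciai
dpr
qja
bewg
ojjvn
phkv
aqcq
xntsp
tif
mbm
assmq
zhs
ezix

Derivation:
Hunk 1: at line 1 remove [rhcty] add [fdp,bewg,ojjvn] -> 13 lines: dwfar kuj fdp bewg ojjvn kdtw aqcq xntsp tif mbm assmq zhs ezix
Hunk 2: at line 2 remove [fdp] add [vaivx,nciai,tcs] -> 15 lines: dwfar kuj vaivx nciai tcs bewg ojjvn kdtw aqcq xntsp tif mbm assmq zhs ezix
Hunk 3: at line 7 remove [kdtw] add [phkv] -> 15 lines: dwfar kuj vaivx nciai tcs bewg ojjvn phkv aqcq xntsp tif mbm assmq zhs ezix
Hunk 4: at line 4 remove [tcs] add [dpr,qja] -> 16 lines: dwfar kuj vaivx nciai dpr qja bewg ojjvn phkv aqcq xntsp tif mbm assmq zhs ezix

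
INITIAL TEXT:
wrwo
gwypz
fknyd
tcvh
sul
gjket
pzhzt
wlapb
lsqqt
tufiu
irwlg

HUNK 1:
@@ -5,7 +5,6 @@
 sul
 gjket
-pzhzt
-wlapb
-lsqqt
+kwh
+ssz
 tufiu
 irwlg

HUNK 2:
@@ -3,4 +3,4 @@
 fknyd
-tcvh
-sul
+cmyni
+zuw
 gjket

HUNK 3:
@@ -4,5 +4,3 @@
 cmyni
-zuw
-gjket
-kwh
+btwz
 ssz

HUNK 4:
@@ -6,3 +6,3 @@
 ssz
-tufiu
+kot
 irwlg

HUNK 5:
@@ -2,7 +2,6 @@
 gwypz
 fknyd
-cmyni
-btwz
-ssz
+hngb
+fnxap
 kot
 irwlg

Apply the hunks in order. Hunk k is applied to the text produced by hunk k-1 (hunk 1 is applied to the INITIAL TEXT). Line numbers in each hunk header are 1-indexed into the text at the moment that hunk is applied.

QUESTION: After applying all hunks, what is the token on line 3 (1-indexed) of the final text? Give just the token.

Answer: fknyd

Derivation:
Hunk 1: at line 5 remove [pzhzt,wlapb,lsqqt] add [kwh,ssz] -> 10 lines: wrwo gwypz fknyd tcvh sul gjket kwh ssz tufiu irwlg
Hunk 2: at line 3 remove [tcvh,sul] add [cmyni,zuw] -> 10 lines: wrwo gwypz fknyd cmyni zuw gjket kwh ssz tufiu irwlg
Hunk 3: at line 4 remove [zuw,gjket,kwh] add [btwz] -> 8 lines: wrwo gwypz fknyd cmyni btwz ssz tufiu irwlg
Hunk 4: at line 6 remove [tufiu] add [kot] -> 8 lines: wrwo gwypz fknyd cmyni btwz ssz kot irwlg
Hunk 5: at line 2 remove [cmyni,btwz,ssz] add [hngb,fnxap] -> 7 lines: wrwo gwypz fknyd hngb fnxap kot irwlg
Final line 3: fknyd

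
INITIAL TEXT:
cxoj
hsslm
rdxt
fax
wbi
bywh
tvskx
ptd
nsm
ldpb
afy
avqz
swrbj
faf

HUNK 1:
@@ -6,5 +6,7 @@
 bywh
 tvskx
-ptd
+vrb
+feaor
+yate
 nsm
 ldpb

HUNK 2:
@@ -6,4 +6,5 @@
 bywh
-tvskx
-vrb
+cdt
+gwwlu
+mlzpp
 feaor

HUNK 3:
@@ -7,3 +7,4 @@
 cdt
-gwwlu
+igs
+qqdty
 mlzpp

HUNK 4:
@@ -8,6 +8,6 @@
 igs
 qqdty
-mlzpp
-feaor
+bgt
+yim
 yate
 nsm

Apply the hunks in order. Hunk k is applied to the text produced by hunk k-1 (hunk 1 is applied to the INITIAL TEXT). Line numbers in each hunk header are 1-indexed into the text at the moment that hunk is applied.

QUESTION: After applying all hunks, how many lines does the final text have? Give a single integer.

Hunk 1: at line 6 remove [ptd] add [vrb,feaor,yate] -> 16 lines: cxoj hsslm rdxt fax wbi bywh tvskx vrb feaor yate nsm ldpb afy avqz swrbj faf
Hunk 2: at line 6 remove [tvskx,vrb] add [cdt,gwwlu,mlzpp] -> 17 lines: cxoj hsslm rdxt fax wbi bywh cdt gwwlu mlzpp feaor yate nsm ldpb afy avqz swrbj faf
Hunk 3: at line 7 remove [gwwlu] add [igs,qqdty] -> 18 lines: cxoj hsslm rdxt fax wbi bywh cdt igs qqdty mlzpp feaor yate nsm ldpb afy avqz swrbj faf
Hunk 4: at line 8 remove [mlzpp,feaor] add [bgt,yim] -> 18 lines: cxoj hsslm rdxt fax wbi bywh cdt igs qqdty bgt yim yate nsm ldpb afy avqz swrbj faf
Final line count: 18

Answer: 18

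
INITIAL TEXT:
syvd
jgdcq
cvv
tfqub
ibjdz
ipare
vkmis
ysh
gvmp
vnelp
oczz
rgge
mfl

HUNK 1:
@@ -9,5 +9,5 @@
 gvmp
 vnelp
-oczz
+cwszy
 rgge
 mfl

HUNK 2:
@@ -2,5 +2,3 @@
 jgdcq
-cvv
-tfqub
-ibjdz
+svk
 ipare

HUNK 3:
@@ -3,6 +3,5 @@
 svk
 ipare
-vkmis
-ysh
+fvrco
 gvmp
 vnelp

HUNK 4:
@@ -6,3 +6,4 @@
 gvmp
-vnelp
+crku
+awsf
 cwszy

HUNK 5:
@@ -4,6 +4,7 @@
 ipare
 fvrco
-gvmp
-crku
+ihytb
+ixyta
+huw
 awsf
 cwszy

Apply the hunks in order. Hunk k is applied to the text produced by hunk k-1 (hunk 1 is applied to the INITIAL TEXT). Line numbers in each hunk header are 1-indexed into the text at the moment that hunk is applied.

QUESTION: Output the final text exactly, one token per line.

Answer: syvd
jgdcq
svk
ipare
fvrco
ihytb
ixyta
huw
awsf
cwszy
rgge
mfl

Derivation:
Hunk 1: at line 9 remove [oczz] add [cwszy] -> 13 lines: syvd jgdcq cvv tfqub ibjdz ipare vkmis ysh gvmp vnelp cwszy rgge mfl
Hunk 2: at line 2 remove [cvv,tfqub,ibjdz] add [svk] -> 11 lines: syvd jgdcq svk ipare vkmis ysh gvmp vnelp cwszy rgge mfl
Hunk 3: at line 3 remove [vkmis,ysh] add [fvrco] -> 10 lines: syvd jgdcq svk ipare fvrco gvmp vnelp cwszy rgge mfl
Hunk 4: at line 6 remove [vnelp] add [crku,awsf] -> 11 lines: syvd jgdcq svk ipare fvrco gvmp crku awsf cwszy rgge mfl
Hunk 5: at line 4 remove [gvmp,crku] add [ihytb,ixyta,huw] -> 12 lines: syvd jgdcq svk ipare fvrco ihytb ixyta huw awsf cwszy rgge mfl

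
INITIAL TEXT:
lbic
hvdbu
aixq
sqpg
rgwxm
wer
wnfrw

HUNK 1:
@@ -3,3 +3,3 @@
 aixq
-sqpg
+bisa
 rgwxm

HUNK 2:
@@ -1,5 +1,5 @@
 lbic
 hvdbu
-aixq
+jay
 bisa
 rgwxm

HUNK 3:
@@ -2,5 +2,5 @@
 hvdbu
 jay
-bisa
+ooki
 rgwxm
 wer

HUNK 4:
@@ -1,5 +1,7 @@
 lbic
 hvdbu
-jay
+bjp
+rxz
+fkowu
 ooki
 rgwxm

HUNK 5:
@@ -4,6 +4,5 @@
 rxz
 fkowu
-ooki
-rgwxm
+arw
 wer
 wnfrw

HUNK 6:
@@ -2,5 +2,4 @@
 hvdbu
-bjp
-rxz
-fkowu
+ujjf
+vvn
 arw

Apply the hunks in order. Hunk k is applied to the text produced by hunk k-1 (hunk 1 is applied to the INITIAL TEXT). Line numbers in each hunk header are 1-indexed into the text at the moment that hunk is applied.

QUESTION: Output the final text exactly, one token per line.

Answer: lbic
hvdbu
ujjf
vvn
arw
wer
wnfrw

Derivation:
Hunk 1: at line 3 remove [sqpg] add [bisa] -> 7 lines: lbic hvdbu aixq bisa rgwxm wer wnfrw
Hunk 2: at line 1 remove [aixq] add [jay] -> 7 lines: lbic hvdbu jay bisa rgwxm wer wnfrw
Hunk 3: at line 2 remove [bisa] add [ooki] -> 7 lines: lbic hvdbu jay ooki rgwxm wer wnfrw
Hunk 4: at line 1 remove [jay] add [bjp,rxz,fkowu] -> 9 lines: lbic hvdbu bjp rxz fkowu ooki rgwxm wer wnfrw
Hunk 5: at line 4 remove [ooki,rgwxm] add [arw] -> 8 lines: lbic hvdbu bjp rxz fkowu arw wer wnfrw
Hunk 6: at line 2 remove [bjp,rxz,fkowu] add [ujjf,vvn] -> 7 lines: lbic hvdbu ujjf vvn arw wer wnfrw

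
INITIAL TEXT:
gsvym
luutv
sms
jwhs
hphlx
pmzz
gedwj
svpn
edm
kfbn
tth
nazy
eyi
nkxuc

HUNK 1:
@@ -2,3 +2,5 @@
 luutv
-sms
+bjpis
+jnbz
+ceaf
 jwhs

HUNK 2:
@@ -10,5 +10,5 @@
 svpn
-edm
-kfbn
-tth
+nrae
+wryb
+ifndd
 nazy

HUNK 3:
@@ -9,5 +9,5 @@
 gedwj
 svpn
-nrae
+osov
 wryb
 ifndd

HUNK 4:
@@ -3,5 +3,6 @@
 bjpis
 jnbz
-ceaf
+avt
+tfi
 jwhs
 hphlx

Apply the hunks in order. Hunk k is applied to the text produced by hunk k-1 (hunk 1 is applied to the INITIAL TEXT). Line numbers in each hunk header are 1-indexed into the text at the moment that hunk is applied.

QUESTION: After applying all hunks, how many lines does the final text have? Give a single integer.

Hunk 1: at line 2 remove [sms] add [bjpis,jnbz,ceaf] -> 16 lines: gsvym luutv bjpis jnbz ceaf jwhs hphlx pmzz gedwj svpn edm kfbn tth nazy eyi nkxuc
Hunk 2: at line 10 remove [edm,kfbn,tth] add [nrae,wryb,ifndd] -> 16 lines: gsvym luutv bjpis jnbz ceaf jwhs hphlx pmzz gedwj svpn nrae wryb ifndd nazy eyi nkxuc
Hunk 3: at line 9 remove [nrae] add [osov] -> 16 lines: gsvym luutv bjpis jnbz ceaf jwhs hphlx pmzz gedwj svpn osov wryb ifndd nazy eyi nkxuc
Hunk 4: at line 3 remove [ceaf] add [avt,tfi] -> 17 lines: gsvym luutv bjpis jnbz avt tfi jwhs hphlx pmzz gedwj svpn osov wryb ifndd nazy eyi nkxuc
Final line count: 17

Answer: 17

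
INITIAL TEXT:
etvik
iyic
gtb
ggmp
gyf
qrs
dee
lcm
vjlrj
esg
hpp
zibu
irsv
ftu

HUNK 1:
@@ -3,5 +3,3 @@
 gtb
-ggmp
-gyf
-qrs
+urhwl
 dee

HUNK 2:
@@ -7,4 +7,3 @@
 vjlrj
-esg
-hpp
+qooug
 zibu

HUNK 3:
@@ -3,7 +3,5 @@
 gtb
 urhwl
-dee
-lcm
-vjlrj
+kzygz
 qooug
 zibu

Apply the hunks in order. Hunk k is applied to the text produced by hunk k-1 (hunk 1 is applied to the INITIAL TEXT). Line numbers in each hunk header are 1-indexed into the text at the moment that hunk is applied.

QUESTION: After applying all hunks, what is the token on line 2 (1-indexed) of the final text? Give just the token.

Hunk 1: at line 3 remove [ggmp,gyf,qrs] add [urhwl] -> 12 lines: etvik iyic gtb urhwl dee lcm vjlrj esg hpp zibu irsv ftu
Hunk 2: at line 7 remove [esg,hpp] add [qooug] -> 11 lines: etvik iyic gtb urhwl dee lcm vjlrj qooug zibu irsv ftu
Hunk 3: at line 3 remove [dee,lcm,vjlrj] add [kzygz] -> 9 lines: etvik iyic gtb urhwl kzygz qooug zibu irsv ftu
Final line 2: iyic

Answer: iyic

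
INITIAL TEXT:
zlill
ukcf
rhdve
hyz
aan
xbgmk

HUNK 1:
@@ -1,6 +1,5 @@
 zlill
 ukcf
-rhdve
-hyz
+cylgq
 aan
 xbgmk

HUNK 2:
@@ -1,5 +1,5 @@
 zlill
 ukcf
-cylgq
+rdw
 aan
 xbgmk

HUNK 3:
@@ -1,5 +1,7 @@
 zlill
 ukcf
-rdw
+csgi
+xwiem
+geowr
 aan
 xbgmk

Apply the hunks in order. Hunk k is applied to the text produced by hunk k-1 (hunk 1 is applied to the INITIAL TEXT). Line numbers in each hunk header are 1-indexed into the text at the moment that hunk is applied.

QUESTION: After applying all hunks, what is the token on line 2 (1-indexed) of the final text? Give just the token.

Hunk 1: at line 1 remove [rhdve,hyz] add [cylgq] -> 5 lines: zlill ukcf cylgq aan xbgmk
Hunk 2: at line 1 remove [cylgq] add [rdw] -> 5 lines: zlill ukcf rdw aan xbgmk
Hunk 3: at line 1 remove [rdw] add [csgi,xwiem,geowr] -> 7 lines: zlill ukcf csgi xwiem geowr aan xbgmk
Final line 2: ukcf

Answer: ukcf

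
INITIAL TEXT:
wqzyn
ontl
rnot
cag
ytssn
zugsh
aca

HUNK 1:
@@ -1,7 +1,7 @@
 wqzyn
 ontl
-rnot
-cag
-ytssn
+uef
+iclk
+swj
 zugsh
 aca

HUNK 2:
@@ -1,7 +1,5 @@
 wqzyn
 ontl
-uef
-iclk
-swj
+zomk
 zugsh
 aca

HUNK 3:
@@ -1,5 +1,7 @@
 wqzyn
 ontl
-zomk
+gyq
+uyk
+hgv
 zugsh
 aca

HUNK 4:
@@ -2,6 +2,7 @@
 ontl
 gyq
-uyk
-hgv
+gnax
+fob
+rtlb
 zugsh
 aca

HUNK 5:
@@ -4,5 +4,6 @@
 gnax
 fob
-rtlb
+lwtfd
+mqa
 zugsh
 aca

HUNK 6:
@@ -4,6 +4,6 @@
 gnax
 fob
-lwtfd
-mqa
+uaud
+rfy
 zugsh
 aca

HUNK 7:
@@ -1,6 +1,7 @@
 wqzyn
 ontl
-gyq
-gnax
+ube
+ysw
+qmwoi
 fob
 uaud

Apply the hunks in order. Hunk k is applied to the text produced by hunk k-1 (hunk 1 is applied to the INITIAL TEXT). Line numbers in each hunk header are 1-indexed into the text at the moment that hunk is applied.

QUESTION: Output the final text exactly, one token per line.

Answer: wqzyn
ontl
ube
ysw
qmwoi
fob
uaud
rfy
zugsh
aca

Derivation:
Hunk 1: at line 1 remove [rnot,cag,ytssn] add [uef,iclk,swj] -> 7 lines: wqzyn ontl uef iclk swj zugsh aca
Hunk 2: at line 1 remove [uef,iclk,swj] add [zomk] -> 5 lines: wqzyn ontl zomk zugsh aca
Hunk 3: at line 1 remove [zomk] add [gyq,uyk,hgv] -> 7 lines: wqzyn ontl gyq uyk hgv zugsh aca
Hunk 4: at line 2 remove [uyk,hgv] add [gnax,fob,rtlb] -> 8 lines: wqzyn ontl gyq gnax fob rtlb zugsh aca
Hunk 5: at line 4 remove [rtlb] add [lwtfd,mqa] -> 9 lines: wqzyn ontl gyq gnax fob lwtfd mqa zugsh aca
Hunk 6: at line 4 remove [lwtfd,mqa] add [uaud,rfy] -> 9 lines: wqzyn ontl gyq gnax fob uaud rfy zugsh aca
Hunk 7: at line 1 remove [gyq,gnax] add [ube,ysw,qmwoi] -> 10 lines: wqzyn ontl ube ysw qmwoi fob uaud rfy zugsh aca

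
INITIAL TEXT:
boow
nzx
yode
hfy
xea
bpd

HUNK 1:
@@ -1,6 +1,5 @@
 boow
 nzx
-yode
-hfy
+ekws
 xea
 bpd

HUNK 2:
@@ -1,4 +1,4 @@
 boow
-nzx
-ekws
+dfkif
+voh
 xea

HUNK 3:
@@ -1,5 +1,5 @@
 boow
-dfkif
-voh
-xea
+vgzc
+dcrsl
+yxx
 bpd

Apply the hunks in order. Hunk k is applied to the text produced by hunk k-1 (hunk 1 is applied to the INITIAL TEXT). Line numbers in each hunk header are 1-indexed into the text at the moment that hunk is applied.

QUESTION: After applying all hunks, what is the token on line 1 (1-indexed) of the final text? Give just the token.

Answer: boow

Derivation:
Hunk 1: at line 1 remove [yode,hfy] add [ekws] -> 5 lines: boow nzx ekws xea bpd
Hunk 2: at line 1 remove [nzx,ekws] add [dfkif,voh] -> 5 lines: boow dfkif voh xea bpd
Hunk 3: at line 1 remove [dfkif,voh,xea] add [vgzc,dcrsl,yxx] -> 5 lines: boow vgzc dcrsl yxx bpd
Final line 1: boow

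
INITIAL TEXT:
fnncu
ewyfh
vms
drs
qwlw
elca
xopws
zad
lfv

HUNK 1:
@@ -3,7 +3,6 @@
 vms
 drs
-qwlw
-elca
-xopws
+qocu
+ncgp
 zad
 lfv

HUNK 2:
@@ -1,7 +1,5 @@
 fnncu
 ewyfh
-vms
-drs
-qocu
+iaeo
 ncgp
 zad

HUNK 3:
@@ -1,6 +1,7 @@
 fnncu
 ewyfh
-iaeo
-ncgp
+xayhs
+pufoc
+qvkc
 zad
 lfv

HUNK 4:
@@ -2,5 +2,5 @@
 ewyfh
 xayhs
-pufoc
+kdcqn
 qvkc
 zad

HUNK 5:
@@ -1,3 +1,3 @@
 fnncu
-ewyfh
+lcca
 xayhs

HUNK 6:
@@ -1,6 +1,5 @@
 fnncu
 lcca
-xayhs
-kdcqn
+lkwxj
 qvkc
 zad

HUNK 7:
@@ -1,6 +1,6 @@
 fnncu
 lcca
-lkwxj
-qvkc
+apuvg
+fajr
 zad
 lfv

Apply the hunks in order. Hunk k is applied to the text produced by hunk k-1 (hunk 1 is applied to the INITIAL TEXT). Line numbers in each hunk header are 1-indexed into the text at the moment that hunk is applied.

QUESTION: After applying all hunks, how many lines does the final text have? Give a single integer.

Hunk 1: at line 3 remove [qwlw,elca,xopws] add [qocu,ncgp] -> 8 lines: fnncu ewyfh vms drs qocu ncgp zad lfv
Hunk 2: at line 1 remove [vms,drs,qocu] add [iaeo] -> 6 lines: fnncu ewyfh iaeo ncgp zad lfv
Hunk 3: at line 1 remove [iaeo,ncgp] add [xayhs,pufoc,qvkc] -> 7 lines: fnncu ewyfh xayhs pufoc qvkc zad lfv
Hunk 4: at line 2 remove [pufoc] add [kdcqn] -> 7 lines: fnncu ewyfh xayhs kdcqn qvkc zad lfv
Hunk 5: at line 1 remove [ewyfh] add [lcca] -> 7 lines: fnncu lcca xayhs kdcqn qvkc zad lfv
Hunk 6: at line 1 remove [xayhs,kdcqn] add [lkwxj] -> 6 lines: fnncu lcca lkwxj qvkc zad lfv
Hunk 7: at line 1 remove [lkwxj,qvkc] add [apuvg,fajr] -> 6 lines: fnncu lcca apuvg fajr zad lfv
Final line count: 6

Answer: 6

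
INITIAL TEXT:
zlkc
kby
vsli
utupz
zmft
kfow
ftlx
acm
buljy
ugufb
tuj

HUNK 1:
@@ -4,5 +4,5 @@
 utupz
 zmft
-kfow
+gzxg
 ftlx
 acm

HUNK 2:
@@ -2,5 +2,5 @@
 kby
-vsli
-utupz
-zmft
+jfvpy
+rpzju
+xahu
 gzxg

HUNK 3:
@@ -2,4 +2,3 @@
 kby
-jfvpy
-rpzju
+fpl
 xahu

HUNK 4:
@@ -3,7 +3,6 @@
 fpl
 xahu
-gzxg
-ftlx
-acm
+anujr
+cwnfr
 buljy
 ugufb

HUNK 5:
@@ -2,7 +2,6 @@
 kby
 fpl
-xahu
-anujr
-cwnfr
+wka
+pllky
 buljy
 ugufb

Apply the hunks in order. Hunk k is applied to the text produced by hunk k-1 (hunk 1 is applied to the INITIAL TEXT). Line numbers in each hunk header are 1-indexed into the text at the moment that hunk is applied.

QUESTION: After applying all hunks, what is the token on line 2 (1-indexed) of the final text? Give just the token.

Answer: kby

Derivation:
Hunk 1: at line 4 remove [kfow] add [gzxg] -> 11 lines: zlkc kby vsli utupz zmft gzxg ftlx acm buljy ugufb tuj
Hunk 2: at line 2 remove [vsli,utupz,zmft] add [jfvpy,rpzju,xahu] -> 11 lines: zlkc kby jfvpy rpzju xahu gzxg ftlx acm buljy ugufb tuj
Hunk 3: at line 2 remove [jfvpy,rpzju] add [fpl] -> 10 lines: zlkc kby fpl xahu gzxg ftlx acm buljy ugufb tuj
Hunk 4: at line 3 remove [gzxg,ftlx,acm] add [anujr,cwnfr] -> 9 lines: zlkc kby fpl xahu anujr cwnfr buljy ugufb tuj
Hunk 5: at line 2 remove [xahu,anujr,cwnfr] add [wka,pllky] -> 8 lines: zlkc kby fpl wka pllky buljy ugufb tuj
Final line 2: kby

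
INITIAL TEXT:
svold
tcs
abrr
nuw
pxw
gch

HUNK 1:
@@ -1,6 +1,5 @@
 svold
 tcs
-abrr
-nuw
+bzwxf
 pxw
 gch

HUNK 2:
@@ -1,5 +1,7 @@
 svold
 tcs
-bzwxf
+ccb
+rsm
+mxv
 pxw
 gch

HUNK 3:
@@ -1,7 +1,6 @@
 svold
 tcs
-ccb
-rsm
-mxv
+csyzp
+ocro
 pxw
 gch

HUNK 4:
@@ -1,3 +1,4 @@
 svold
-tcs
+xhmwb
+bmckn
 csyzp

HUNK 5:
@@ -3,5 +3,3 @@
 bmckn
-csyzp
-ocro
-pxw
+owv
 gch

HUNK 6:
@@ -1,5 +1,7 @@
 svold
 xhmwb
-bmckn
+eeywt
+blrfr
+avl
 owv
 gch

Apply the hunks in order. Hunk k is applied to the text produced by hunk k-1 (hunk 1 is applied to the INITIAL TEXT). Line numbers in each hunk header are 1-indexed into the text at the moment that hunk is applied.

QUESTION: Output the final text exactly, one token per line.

Hunk 1: at line 1 remove [abrr,nuw] add [bzwxf] -> 5 lines: svold tcs bzwxf pxw gch
Hunk 2: at line 1 remove [bzwxf] add [ccb,rsm,mxv] -> 7 lines: svold tcs ccb rsm mxv pxw gch
Hunk 3: at line 1 remove [ccb,rsm,mxv] add [csyzp,ocro] -> 6 lines: svold tcs csyzp ocro pxw gch
Hunk 4: at line 1 remove [tcs] add [xhmwb,bmckn] -> 7 lines: svold xhmwb bmckn csyzp ocro pxw gch
Hunk 5: at line 3 remove [csyzp,ocro,pxw] add [owv] -> 5 lines: svold xhmwb bmckn owv gch
Hunk 6: at line 1 remove [bmckn] add [eeywt,blrfr,avl] -> 7 lines: svold xhmwb eeywt blrfr avl owv gch

Answer: svold
xhmwb
eeywt
blrfr
avl
owv
gch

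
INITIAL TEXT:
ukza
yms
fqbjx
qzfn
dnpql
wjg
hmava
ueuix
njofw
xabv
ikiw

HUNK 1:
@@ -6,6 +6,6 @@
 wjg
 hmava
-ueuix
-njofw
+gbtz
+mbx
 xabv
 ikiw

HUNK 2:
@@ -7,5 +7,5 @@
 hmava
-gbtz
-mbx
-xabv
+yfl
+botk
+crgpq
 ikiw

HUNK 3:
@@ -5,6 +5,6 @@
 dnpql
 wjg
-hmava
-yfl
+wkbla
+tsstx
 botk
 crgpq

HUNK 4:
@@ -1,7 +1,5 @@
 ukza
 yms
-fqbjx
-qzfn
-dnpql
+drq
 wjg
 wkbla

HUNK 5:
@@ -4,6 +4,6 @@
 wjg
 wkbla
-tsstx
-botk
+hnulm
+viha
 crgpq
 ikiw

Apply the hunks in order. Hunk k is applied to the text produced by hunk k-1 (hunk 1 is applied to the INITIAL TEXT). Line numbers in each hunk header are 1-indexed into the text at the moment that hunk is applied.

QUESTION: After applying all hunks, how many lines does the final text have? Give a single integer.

Hunk 1: at line 6 remove [ueuix,njofw] add [gbtz,mbx] -> 11 lines: ukza yms fqbjx qzfn dnpql wjg hmava gbtz mbx xabv ikiw
Hunk 2: at line 7 remove [gbtz,mbx,xabv] add [yfl,botk,crgpq] -> 11 lines: ukza yms fqbjx qzfn dnpql wjg hmava yfl botk crgpq ikiw
Hunk 3: at line 5 remove [hmava,yfl] add [wkbla,tsstx] -> 11 lines: ukza yms fqbjx qzfn dnpql wjg wkbla tsstx botk crgpq ikiw
Hunk 4: at line 1 remove [fqbjx,qzfn,dnpql] add [drq] -> 9 lines: ukza yms drq wjg wkbla tsstx botk crgpq ikiw
Hunk 5: at line 4 remove [tsstx,botk] add [hnulm,viha] -> 9 lines: ukza yms drq wjg wkbla hnulm viha crgpq ikiw
Final line count: 9

Answer: 9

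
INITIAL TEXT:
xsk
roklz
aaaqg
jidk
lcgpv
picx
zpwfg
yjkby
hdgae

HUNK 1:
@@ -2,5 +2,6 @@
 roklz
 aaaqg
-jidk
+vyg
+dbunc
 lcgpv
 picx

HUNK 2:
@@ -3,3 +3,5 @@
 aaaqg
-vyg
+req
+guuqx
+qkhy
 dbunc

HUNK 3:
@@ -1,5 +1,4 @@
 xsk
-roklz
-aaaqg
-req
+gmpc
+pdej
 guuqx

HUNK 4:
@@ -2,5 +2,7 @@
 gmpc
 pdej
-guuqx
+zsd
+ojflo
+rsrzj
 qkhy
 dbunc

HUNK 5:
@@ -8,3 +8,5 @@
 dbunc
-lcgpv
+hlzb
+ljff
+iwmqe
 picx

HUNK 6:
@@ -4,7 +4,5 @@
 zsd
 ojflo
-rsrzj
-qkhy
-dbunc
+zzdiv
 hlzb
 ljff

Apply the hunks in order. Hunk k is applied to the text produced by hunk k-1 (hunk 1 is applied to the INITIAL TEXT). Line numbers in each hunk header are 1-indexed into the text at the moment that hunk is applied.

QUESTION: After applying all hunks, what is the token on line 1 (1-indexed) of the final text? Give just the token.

Answer: xsk

Derivation:
Hunk 1: at line 2 remove [jidk] add [vyg,dbunc] -> 10 lines: xsk roklz aaaqg vyg dbunc lcgpv picx zpwfg yjkby hdgae
Hunk 2: at line 3 remove [vyg] add [req,guuqx,qkhy] -> 12 lines: xsk roklz aaaqg req guuqx qkhy dbunc lcgpv picx zpwfg yjkby hdgae
Hunk 3: at line 1 remove [roklz,aaaqg,req] add [gmpc,pdej] -> 11 lines: xsk gmpc pdej guuqx qkhy dbunc lcgpv picx zpwfg yjkby hdgae
Hunk 4: at line 2 remove [guuqx] add [zsd,ojflo,rsrzj] -> 13 lines: xsk gmpc pdej zsd ojflo rsrzj qkhy dbunc lcgpv picx zpwfg yjkby hdgae
Hunk 5: at line 8 remove [lcgpv] add [hlzb,ljff,iwmqe] -> 15 lines: xsk gmpc pdej zsd ojflo rsrzj qkhy dbunc hlzb ljff iwmqe picx zpwfg yjkby hdgae
Hunk 6: at line 4 remove [rsrzj,qkhy,dbunc] add [zzdiv] -> 13 lines: xsk gmpc pdej zsd ojflo zzdiv hlzb ljff iwmqe picx zpwfg yjkby hdgae
Final line 1: xsk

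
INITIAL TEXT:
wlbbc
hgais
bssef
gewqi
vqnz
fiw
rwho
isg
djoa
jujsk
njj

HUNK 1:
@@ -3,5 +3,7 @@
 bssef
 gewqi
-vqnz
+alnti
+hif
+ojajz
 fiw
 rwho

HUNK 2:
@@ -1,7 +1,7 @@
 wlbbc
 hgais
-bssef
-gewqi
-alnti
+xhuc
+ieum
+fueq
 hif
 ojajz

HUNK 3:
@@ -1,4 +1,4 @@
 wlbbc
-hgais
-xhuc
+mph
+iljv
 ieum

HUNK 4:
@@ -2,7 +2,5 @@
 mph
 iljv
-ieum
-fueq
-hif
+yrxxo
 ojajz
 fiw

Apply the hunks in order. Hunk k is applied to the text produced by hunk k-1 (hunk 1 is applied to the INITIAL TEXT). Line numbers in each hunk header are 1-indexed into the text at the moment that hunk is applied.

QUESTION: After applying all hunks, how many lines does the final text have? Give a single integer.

Hunk 1: at line 3 remove [vqnz] add [alnti,hif,ojajz] -> 13 lines: wlbbc hgais bssef gewqi alnti hif ojajz fiw rwho isg djoa jujsk njj
Hunk 2: at line 1 remove [bssef,gewqi,alnti] add [xhuc,ieum,fueq] -> 13 lines: wlbbc hgais xhuc ieum fueq hif ojajz fiw rwho isg djoa jujsk njj
Hunk 3: at line 1 remove [hgais,xhuc] add [mph,iljv] -> 13 lines: wlbbc mph iljv ieum fueq hif ojajz fiw rwho isg djoa jujsk njj
Hunk 4: at line 2 remove [ieum,fueq,hif] add [yrxxo] -> 11 lines: wlbbc mph iljv yrxxo ojajz fiw rwho isg djoa jujsk njj
Final line count: 11

Answer: 11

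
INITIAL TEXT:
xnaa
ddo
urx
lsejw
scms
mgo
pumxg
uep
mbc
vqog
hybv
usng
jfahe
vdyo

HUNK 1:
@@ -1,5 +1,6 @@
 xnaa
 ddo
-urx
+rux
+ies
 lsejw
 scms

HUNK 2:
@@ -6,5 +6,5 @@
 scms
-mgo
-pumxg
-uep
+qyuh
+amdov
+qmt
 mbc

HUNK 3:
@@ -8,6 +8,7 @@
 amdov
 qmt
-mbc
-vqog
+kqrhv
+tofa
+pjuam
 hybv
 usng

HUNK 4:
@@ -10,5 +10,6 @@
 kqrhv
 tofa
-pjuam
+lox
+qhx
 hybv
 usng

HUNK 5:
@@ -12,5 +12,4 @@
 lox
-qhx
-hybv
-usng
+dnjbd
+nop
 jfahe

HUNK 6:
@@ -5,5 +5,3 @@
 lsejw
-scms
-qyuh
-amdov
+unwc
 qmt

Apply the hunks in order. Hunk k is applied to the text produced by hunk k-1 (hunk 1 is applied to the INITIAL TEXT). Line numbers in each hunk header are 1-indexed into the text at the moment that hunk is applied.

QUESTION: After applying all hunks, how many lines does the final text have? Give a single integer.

Answer: 14

Derivation:
Hunk 1: at line 1 remove [urx] add [rux,ies] -> 15 lines: xnaa ddo rux ies lsejw scms mgo pumxg uep mbc vqog hybv usng jfahe vdyo
Hunk 2: at line 6 remove [mgo,pumxg,uep] add [qyuh,amdov,qmt] -> 15 lines: xnaa ddo rux ies lsejw scms qyuh amdov qmt mbc vqog hybv usng jfahe vdyo
Hunk 3: at line 8 remove [mbc,vqog] add [kqrhv,tofa,pjuam] -> 16 lines: xnaa ddo rux ies lsejw scms qyuh amdov qmt kqrhv tofa pjuam hybv usng jfahe vdyo
Hunk 4: at line 10 remove [pjuam] add [lox,qhx] -> 17 lines: xnaa ddo rux ies lsejw scms qyuh amdov qmt kqrhv tofa lox qhx hybv usng jfahe vdyo
Hunk 5: at line 12 remove [qhx,hybv,usng] add [dnjbd,nop] -> 16 lines: xnaa ddo rux ies lsejw scms qyuh amdov qmt kqrhv tofa lox dnjbd nop jfahe vdyo
Hunk 6: at line 5 remove [scms,qyuh,amdov] add [unwc] -> 14 lines: xnaa ddo rux ies lsejw unwc qmt kqrhv tofa lox dnjbd nop jfahe vdyo
Final line count: 14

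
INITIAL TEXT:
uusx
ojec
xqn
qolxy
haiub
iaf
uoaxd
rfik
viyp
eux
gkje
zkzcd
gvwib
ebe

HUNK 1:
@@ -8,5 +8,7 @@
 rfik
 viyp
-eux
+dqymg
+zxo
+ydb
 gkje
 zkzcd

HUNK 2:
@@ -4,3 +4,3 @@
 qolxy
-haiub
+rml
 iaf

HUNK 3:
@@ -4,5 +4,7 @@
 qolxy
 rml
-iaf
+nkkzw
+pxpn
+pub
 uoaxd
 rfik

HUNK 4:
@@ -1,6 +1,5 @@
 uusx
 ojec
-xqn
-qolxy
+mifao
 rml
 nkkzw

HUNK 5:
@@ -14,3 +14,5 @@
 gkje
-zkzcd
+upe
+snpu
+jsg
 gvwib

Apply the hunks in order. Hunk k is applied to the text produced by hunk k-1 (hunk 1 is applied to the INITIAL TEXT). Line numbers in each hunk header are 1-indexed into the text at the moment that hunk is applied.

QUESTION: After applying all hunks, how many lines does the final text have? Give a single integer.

Hunk 1: at line 8 remove [eux] add [dqymg,zxo,ydb] -> 16 lines: uusx ojec xqn qolxy haiub iaf uoaxd rfik viyp dqymg zxo ydb gkje zkzcd gvwib ebe
Hunk 2: at line 4 remove [haiub] add [rml] -> 16 lines: uusx ojec xqn qolxy rml iaf uoaxd rfik viyp dqymg zxo ydb gkje zkzcd gvwib ebe
Hunk 3: at line 4 remove [iaf] add [nkkzw,pxpn,pub] -> 18 lines: uusx ojec xqn qolxy rml nkkzw pxpn pub uoaxd rfik viyp dqymg zxo ydb gkje zkzcd gvwib ebe
Hunk 4: at line 1 remove [xqn,qolxy] add [mifao] -> 17 lines: uusx ojec mifao rml nkkzw pxpn pub uoaxd rfik viyp dqymg zxo ydb gkje zkzcd gvwib ebe
Hunk 5: at line 14 remove [zkzcd] add [upe,snpu,jsg] -> 19 lines: uusx ojec mifao rml nkkzw pxpn pub uoaxd rfik viyp dqymg zxo ydb gkje upe snpu jsg gvwib ebe
Final line count: 19

Answer: 19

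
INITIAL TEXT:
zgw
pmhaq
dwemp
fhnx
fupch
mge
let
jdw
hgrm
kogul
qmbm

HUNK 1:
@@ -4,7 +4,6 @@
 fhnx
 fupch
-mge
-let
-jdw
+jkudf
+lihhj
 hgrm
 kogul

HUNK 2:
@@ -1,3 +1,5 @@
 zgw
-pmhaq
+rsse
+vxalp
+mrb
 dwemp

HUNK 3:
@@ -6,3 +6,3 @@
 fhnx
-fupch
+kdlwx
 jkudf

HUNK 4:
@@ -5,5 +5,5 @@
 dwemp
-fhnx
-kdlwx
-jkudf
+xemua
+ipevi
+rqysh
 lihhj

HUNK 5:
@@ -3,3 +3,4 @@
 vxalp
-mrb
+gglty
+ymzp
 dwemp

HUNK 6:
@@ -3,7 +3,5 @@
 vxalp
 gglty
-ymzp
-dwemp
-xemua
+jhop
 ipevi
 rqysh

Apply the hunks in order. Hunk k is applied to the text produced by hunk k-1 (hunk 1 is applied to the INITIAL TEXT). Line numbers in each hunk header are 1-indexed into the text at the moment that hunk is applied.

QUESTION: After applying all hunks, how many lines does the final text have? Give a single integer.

Answer: 11

Derivation:
Hunk 1: at line 4 remove [mge,let,jdw] add [jkudf,lihhj] -> 10 lines: zgw pmhaq dwemp fhnx fupch jkudf lihhj hgrm kogul qmbm
Hunk 2: at line 1 remove [pmhaq] add [rsse,vxalp,mrb] -> 12 lines: zgw rsse vxalp mrb dwemp fhnx fupch jkudf lihhj hgrm kogul qmbm
Hunk 3: at line 6 remove [fupch] add [kdlwx] -> 12 lines: zgw rsse vxalp mrb dwemp fhnx kdlwx jkudf lihhj hgrm kogul qmbm
Hunk 4: at line 5 remove [fhnx,kdlwx,jkudf] add [xemua,ipevi,rqysh] -> 12 lines: zgw rsse vxalp mrb dwemp xemua ipevi rqysh lihhj hgrm kogul qmbm
Hunk 5: at line 3 remove [mrb] add [gglty,ymzp] -> 13 lines: zgw rsse vxalp gglty ymzp dwemp xemua ipevi rqysh lihhj hgrm kogul qmbm
Hunk 6: at line 3 remove [ymzp,dwemp,xemua] add [jhop] -> 11 lines: zgw rsse vxalp gglty jhop ipevi rqysh lihhj hgrm kogul qmbm
Final line count: 11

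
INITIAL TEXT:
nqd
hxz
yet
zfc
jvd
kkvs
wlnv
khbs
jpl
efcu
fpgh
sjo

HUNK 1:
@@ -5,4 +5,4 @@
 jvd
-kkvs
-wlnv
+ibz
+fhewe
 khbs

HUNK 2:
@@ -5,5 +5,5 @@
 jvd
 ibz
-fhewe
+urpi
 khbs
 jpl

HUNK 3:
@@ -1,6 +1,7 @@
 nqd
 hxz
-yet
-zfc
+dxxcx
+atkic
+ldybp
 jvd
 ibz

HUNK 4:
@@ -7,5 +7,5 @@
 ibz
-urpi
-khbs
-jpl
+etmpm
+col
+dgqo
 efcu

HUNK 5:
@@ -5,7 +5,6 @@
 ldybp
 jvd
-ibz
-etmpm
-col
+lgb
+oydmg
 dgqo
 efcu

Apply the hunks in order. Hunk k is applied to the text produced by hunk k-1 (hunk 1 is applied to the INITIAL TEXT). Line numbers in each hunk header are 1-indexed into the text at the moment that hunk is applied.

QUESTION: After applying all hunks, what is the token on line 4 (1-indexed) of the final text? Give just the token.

Answer: atkic

Derivation:
Hunk 1: at line 5 remove [kkvs,wlnv] add [ibz,fhewe] -> 12 lines: nqd hxz yet zfc jvd ibz fhewe khbs jpl efcu fpgh sjo
Hunk 2: at line 5 remove [fhewe] add [urpi] -> 12 lines: nqd hxz yet zfc jvd ibz urpi khbs jpl efcu fpgh sjo
Hunk 3: at line 1 remove [yet,zfc] add [dxxcx,atkic,ldybp] -> 13 lines: nqd hxz dxxcx atkic ldybp jvd ibz urpi khbs jpl efcu fpgh sjo
Hunk 4: at line 7 remove [urpi,khbs,jpl] add [etmpm,col,dgqo] -> 13 lines: nqd hxz dxxcx atkic ldybp jvd ibz etmpm col dgqo efcu fpgh sjo
Hunk 5: at line 5 remove [ibz,etmpm,col] add [lgb,oydmg] -> 12 lines: nqd hxz dxxcx atkic ldybp jvd lgb oydmg dgqo efcu fpgh sjo
Final line 4: atkic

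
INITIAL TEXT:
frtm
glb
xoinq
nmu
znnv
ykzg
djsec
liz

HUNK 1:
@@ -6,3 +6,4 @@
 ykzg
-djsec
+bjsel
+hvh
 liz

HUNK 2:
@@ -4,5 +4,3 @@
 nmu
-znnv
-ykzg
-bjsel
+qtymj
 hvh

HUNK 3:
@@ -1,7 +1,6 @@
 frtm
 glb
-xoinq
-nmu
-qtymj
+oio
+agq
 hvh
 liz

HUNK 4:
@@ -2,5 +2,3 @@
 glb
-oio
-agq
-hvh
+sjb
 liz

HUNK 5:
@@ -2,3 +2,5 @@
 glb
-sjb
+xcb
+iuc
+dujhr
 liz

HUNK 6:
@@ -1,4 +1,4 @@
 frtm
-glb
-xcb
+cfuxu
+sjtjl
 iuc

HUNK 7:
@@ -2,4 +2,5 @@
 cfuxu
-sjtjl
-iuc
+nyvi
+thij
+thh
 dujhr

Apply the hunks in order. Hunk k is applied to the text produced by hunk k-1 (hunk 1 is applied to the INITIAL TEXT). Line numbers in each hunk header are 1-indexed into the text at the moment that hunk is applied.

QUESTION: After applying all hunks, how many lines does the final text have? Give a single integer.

Hunk 1: at line 6 remove [djsec] add [bjsel,hvh] -> 9 lines: frtm glb xoinq nmu znnv ykzg bjsel hvh liz
Hunk 2: at line 4 remove [znnv,ykzg,bjsel] add [qtymj] -> 7 lines: frtm glb xoinq nmu qtymj hvh liz
Hunk 3: at line 1 remove [xoinq,nmu,qtymj] add [oio,agq] -> 6 lines: frtm glb oio agq hvh liz
Hunk 4: at line 2 remove [oio,agq,hvh] add [sjb] -> 4 lines: frtm glb sjb liz
Hunk 5: at line 2 remove [sjb] add [xcb,iuc,dujhr] -> 6 lines: frtm glb xcb iuc dujhr liz
Hunk 6: at line 1 remove [glb,xcb] add [cfuxu,sjtjl] -> 6 lines: frtm cfuxu sjtjl iuc dujhr liz
Hunk 7: at line 2 remove [sjtjl,iuc] add [nyvi,thij,thh] -> 7 lines: frtm cfuxu nyvi thij thh dujhr liz
Final line count: 7

Answer: 7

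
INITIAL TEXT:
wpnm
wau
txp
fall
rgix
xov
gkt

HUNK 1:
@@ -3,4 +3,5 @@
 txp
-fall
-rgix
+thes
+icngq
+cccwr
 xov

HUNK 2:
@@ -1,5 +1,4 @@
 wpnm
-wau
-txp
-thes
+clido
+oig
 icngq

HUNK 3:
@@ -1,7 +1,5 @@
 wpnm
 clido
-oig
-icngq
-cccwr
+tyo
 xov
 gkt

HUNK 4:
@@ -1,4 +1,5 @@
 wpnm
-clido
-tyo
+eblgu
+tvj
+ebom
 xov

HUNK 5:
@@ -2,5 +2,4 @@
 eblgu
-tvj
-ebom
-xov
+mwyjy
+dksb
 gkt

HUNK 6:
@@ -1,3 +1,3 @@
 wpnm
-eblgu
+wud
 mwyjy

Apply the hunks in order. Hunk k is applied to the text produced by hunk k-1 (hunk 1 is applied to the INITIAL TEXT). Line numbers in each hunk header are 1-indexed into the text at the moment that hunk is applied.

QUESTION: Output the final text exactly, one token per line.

Answer: wpnm
wud
mwyjy
dksb
gkt

Derivation:
Hunk 1: at line 3 remove [fall,rgix] add [thes,icngq,cccwr] -> 8 lines: wpnm wau txp thes icngq cccwr xov gkt
Hunk 2: at line 1 remove [wau,txp,thes] add [clido,oig] -> 7 lines: wpnm clido oig icngq cccwr xov gkt
Hunk 3: at line 1 remove [oig,icngq,cccwr] add [tyo] -> 5 lines: wpnm clido tyo xov gkt
Hunk 4: at line 1 remove [clido,tyo] add [eblgu,tvj,ebom] -> 6 lines: wpnm eblgu tvj ebom xov gkt
Hunk 5: at line 2 remove [tvj,ebom,xov] add [mwyjy,dksb] -> 5 lines: wpnm eblgu mwyjy dksb gkt
Hunk 6: at line 1 remove [eblgu] add [wud] -> 5 lines: wpnm wud mwyjy dksb gkt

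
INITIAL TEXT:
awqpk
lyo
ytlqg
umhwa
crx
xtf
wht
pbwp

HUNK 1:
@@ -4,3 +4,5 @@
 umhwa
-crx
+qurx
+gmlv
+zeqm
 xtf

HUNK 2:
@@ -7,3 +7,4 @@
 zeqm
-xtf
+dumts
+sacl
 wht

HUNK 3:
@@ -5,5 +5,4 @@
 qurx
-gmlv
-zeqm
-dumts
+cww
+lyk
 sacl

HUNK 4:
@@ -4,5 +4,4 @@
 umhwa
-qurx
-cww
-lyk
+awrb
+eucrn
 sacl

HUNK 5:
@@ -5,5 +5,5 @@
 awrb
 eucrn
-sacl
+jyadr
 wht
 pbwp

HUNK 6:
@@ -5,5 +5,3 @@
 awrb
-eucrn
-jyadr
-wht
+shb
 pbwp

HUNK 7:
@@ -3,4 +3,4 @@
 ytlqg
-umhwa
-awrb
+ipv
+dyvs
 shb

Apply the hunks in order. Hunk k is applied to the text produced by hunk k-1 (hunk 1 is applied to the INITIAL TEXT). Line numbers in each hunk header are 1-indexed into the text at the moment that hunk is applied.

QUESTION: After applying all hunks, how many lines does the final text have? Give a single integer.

Hunk 1: at line 4 remove [crx] add [qurx,gmlv,zeqm] -> 10 lines: awqpk lyo ytlqg umhwa qurx gmlv zeqm xtf wht pbwp
Hunk 2: at line 7 remove [xtf] add [dumts,sacl] -> 11 lines: awqpk lyo ytlqg umhwa qurx gmlv zeqm dumts sacl wht pbwp
Hunk 3: at line 5 remove [gmlv,zeqm,dumts] add [cww,lyk] -> 10 lines: awqpk lyo ytlqg umhwa qurx cww lyk sacl wht pbwp
Hunk 4: at line 4 remove [qurx,cww,lyk] add [awrb,eucrn] -> 9 lines: awqpk lyo ytlqg umhwa awrb eucrn sacl wht pbwp
Hunk 5: at line 5 remove [sacl] add [jyadr] -> 9 lines: awqpk lyo ytlqg umhwa awrb eucrn jyadr wht pbwp
Hunk 6: at line 5 remove [eucrn,jyadr,wht] add [shb] -> 7 lines: awqpk lyo ytlqg umhwa awrb shb pbwp
Hunk 7: at line 3 remove [umhwa,awrb] add [ipv,dyvs] -> 7 lines: awqpk lyo ytlqg ipv dyvs shb pbwp
Final line count: 7

Answer: 7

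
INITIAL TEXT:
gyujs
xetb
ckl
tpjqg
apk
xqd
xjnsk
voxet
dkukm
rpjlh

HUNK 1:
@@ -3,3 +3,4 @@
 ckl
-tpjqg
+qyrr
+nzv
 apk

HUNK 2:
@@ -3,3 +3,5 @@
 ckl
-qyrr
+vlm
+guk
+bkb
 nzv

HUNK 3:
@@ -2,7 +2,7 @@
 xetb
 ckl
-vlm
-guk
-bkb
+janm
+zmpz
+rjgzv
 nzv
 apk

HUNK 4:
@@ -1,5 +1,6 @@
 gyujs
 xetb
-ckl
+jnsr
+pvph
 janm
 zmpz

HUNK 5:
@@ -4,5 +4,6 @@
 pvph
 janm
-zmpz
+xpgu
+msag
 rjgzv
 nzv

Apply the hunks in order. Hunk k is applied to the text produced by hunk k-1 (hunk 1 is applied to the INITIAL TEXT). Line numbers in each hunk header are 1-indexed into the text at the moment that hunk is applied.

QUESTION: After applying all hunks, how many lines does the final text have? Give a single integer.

Hunk 1: at line 3 remove [tpjqg] add [qyrr,nzv] -> 11 lines: gyujs xetb ckl qyrr nzv apk xqd xjnsk voxet dkukm rpjlh
Hunk 2: at line 3 remove [qyrr] add [vlm,guk,bkb] -> 13 lines: gyujs xetb ckl vlm guk bkb nzv apk xqd xjnsk voxet dkukm rpjlh
Hunk 3: at line 2 remove [vlm,guk,bkb] add [janm,zmpz,rjgzv] -> 13 lines: gyujs xetb ckl janm zmpz rjgzv nzv apk xqd xjnsk voxet dkukm rpjlh
Hunk 4: at line 1 remove [ckl] add [jnsr,pvph] -> 14 lines: gyujs xetb jnsr pvph janm zmpz rjgzv nzv apk xqd xjnsk voxet dkukm rpjlh
Hunk 5: at line 4 remove [zmpz] add [xpgu,msag] -> 15 lines: gyujs xetb jnsr pvph janm xpgu msag rjgzv nzv apk xqd xjnsk voxet dkukm rpjlh
Final line count: 15

Answer: 15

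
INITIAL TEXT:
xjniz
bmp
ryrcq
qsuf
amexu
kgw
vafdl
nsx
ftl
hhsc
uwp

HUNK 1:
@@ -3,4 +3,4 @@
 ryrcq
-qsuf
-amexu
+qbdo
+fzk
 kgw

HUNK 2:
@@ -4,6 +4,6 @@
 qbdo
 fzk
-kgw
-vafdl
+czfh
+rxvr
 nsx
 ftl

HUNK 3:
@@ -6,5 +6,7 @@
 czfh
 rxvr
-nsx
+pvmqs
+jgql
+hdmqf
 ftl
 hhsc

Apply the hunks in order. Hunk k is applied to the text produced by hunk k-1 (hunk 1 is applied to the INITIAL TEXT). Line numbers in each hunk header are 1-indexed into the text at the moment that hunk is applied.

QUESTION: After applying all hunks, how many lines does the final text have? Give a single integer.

Answer: 13

Derivation:
Hunk 1: at line 3 remove [qsuf,amexu] add [qbdo,fzk] -> 11 lines: xjniz bmp ryrcq qbdo fzk kgw vafdl nsx ftl hhsc uwp
Hunk 2: at line 4 remove [kgw,vafdl] add [czfh,rxvr] -> 11 lines: xjniz bmp ryrcq qbdo fzk czfh rxvr nsx ftl hhsc uwp
Hunk 3: at line 6 remove [nsx] add [pvmqs,jgql,hdmqf] -> 13 lines: xjniz bmp ryrcq qbdo fzk czfh rxvr pvmqs jgql hdmqf ftl hhsc uwp
Final line count: 13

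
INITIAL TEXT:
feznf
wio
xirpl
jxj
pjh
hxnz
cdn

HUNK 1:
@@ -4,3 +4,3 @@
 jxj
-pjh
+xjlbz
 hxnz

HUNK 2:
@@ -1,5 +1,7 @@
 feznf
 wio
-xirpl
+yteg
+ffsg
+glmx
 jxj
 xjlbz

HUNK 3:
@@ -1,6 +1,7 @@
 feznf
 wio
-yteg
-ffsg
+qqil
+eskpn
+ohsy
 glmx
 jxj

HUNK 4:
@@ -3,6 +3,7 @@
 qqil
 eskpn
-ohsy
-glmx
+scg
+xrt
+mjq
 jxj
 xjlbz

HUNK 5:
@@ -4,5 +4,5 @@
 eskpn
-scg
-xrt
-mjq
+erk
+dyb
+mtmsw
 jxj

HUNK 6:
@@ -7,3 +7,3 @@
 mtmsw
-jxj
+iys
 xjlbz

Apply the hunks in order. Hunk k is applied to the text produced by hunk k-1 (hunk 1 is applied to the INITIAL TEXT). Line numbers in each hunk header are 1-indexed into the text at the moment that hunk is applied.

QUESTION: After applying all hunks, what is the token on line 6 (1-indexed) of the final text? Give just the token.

Answer: dyb

Derivation:
Hunk 1: at line 4 remove [pjh] add [xjlbz] -> 7 lines: feznf wio xirpl jxj xjlbz hxnz cdn
Hunk 2: at line 1 remove [xirpl] add [yteg,ffsg,glmx] -> 9 lines: feznf wio yteg ffsg glmx jxj xjlbz hxnz cdn
Hunk 3: at line 1 remove [yteg,ffsg] add [qqil,eskpn,ohsy] -> 10 lines: feznf wio qqil eskpn ohsy glmx jxj xjlbz hxnz cdn
Hunk 4: at line 3 remove [ohsy,glmx] add [scg,xrt,mjq] -> 11 lines: feznf wio qqil eskpn scg xrt mjq jxj xjlbz hxnz cdn
Hunk 5: at line 4 remove [scg,xrt,mjq] add [erk,dyb,mtmsw] -> 11 lines: feznf wio qqil eskpn erk dyb mtmsw jxj xjlbz hxnz cdn
Hunk 6: at line 7 remove [jxj] add [iys] -> 11 lines: feznf wio qqil eskpn erk dyb mtmsw iys xjlbz hxnz cdn
Final line 6: dyb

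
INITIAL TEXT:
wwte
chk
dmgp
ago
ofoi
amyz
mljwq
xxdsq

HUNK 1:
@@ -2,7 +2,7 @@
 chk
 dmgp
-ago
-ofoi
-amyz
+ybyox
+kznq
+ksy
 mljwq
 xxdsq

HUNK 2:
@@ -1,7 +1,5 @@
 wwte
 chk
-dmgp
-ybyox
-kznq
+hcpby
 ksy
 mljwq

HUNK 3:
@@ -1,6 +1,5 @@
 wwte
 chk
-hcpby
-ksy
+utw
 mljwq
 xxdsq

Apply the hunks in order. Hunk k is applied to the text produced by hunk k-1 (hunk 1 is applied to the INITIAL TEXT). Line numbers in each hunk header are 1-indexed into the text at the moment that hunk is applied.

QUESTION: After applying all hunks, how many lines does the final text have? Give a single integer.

Answer: 5

Derivation:
Hunk 1: at line 2 remove [ago,ofoi,amyz] add [ybyox,kznq,ksy] -> 8 lines: wwte chk dmgp ybyox kznq ksy mljwq xxdsq
Hunk 2: at line 1 remove [dmgp,ybyox,kznq] add [hcpby] -> 6 lines: wwte chk hcpby ksy mljwq xxdsq
Hunk 3: at line 1 remove [hcpby,ksy] add [utw] -> 5 lines: wwte chk utw mljwq xxdsq
Final line count: 5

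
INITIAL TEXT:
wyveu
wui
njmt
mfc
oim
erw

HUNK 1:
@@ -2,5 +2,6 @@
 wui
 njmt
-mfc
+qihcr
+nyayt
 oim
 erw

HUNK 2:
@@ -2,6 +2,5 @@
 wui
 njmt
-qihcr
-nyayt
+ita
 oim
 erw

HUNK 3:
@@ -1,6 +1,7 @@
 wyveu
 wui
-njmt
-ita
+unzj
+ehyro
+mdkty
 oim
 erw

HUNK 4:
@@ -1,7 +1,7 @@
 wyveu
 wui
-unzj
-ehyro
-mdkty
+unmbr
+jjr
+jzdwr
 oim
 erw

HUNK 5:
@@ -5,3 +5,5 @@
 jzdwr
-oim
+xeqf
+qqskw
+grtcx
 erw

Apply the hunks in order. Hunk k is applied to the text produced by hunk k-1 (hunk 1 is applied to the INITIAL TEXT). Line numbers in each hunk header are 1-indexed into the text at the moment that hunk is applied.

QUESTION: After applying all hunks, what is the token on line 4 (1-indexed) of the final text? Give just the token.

Hunk 1: at line 2 remove [mfc] add [qihcr,nyayt] -> 7 lines: wyveu wui njmt qihcr nyayt oim erw
Hunk 2: at line 2 remove [qihcr,nyayt] add [ita] -> 6 lines: wyveu wui njmt ita oim erw
Hunk 3: at line 1 remove [njmt,ita] add [unzj,ehyro,mdkty] -> 7 lines: wyveu wui unzj ehyro mdkty oim erw
Hunk 4: at line 1 remove [unzj,ehyro,mdkty] add [unmbr,jjr,jzdwr] -> 7 lines: wyveu wui unmbr jjr jzdwr oim erw
Hunk 5: at line 5 remove [oim] add [xeqf,qqskw,grtcx] -> 9 lines: wyveu wui unmbr jjr jzdwr xeqf qqskw grtcx erw
Final line 4: jjr

Answer: jjr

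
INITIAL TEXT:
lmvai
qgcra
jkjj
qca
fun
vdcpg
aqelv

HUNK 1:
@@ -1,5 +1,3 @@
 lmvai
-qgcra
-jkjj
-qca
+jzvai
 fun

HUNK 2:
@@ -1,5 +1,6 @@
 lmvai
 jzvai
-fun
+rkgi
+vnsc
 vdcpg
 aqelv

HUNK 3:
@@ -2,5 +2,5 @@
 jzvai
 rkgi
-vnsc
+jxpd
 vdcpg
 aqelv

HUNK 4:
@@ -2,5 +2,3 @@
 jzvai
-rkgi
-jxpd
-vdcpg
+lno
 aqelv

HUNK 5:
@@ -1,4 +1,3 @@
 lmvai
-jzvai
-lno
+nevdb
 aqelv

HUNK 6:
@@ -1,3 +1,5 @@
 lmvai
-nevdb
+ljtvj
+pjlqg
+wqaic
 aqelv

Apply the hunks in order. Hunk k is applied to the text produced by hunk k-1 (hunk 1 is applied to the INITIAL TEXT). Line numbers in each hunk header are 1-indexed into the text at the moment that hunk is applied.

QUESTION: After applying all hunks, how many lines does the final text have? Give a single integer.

Hunk 1: at line 1 remove [qgcra,jkjj,qca] add [jzvai] -> 5 lines: lmvai jzvai fun vdcpg aqelv
Hunk 2: at line 1 remove [fun] add [rkgi,vnsc] -> 6 lines: lmvai jzvai rkgi vnsc vdcpg aqelv
Hunk 3: at line 2 remove [vnsc] add [jxpd] -> 6 lines: lmvai jzvai rkgi jxpd vdcpg aqelv
Hunk 4: at line 2 remove [rkgi,jxpd,vdcpg] add [lno] -> 4 lines: lmvai jzvai lno aqelv
Hunk 5: at line 1 remove [jzvai,lno] add [nevdb] -> 3 lines: lmvai nevdb aqelv
Hunk 6: at line 1 remove [nevdb] add [ljtvj,pjlqg,wqaic] -> 5 lines: lmvai ljtvj pjlqg wqaic aqelv
Final line count: 5

Answer: 5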